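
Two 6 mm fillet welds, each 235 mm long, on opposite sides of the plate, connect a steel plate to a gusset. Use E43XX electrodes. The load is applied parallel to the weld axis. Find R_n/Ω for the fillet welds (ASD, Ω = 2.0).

E43XX → F_EXX = 430 MPa.
Effective throat t_e = 0.707 × 6 = 4.242 mm.
Total length L = 470 mm; A_we = 4.242 × 470 = 1994 mm².
F_nw = 0.6 F_EXX = 0.6 × 430 = 258 MPa.
R_n = 258 × 1994 × 10⁻³ = 514.4 kN; R_n/Ω = 514.4/2.0 = 257.2 kN.

R_n/Ω ≈ 257 kN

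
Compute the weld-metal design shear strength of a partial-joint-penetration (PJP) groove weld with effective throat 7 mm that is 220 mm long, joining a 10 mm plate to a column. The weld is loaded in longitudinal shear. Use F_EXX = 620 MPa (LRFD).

Effective throat (given) t_e = 7 mm.
A_we = 7 × 220 = 1540 mm².
F_nw = 0.6 F_EXX = 372 MPa.
φR_n = 0.75 × 372 × 1540 × 10⁻³ = 429.7 kN.

φR_n ≈ 430 kN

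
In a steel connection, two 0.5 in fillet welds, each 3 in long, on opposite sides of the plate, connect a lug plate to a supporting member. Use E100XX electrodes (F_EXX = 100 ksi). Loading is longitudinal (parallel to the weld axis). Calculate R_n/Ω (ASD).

Effective throat t_e = 0.707 × 0.5 = 0.3535 in.
Total length L = 6 in; A_we = 0.3535 × 6 = 2.121 in².
F_nw = 0.6 F_EXX = 0.6 × 100 = 60 ksi.
R_n = 60 × 2.121 = 127.3 kip; R_n/Ω = 127.3/2.0 = 63.63 kip.

R_n/Ω ≈ 63.6 kip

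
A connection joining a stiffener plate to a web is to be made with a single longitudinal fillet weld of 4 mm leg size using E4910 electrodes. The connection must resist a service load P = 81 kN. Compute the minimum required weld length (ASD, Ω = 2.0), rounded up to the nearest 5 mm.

L = 195 mm

E49XX → F_EXX = 490 MPa.
Throat t_e = 0.707 × 4 = 2.828 mm.
r_n/Ω = (0.6 × 490 × 2.828) / 2.0 = 415.7 N/mm = 0.4157 kN/mm.
L_req = P / (r_n/Ω) = 81 / 0.4157 = 194.8 mm total.
Round up → use L = 195 mm.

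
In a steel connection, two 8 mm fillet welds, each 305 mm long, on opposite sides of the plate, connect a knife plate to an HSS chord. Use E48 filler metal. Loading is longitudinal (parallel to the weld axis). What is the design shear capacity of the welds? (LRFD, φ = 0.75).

φR_n ≈ 745 kN

E48XX → F_EXX = 480 MPa.
Effective throat t_e = 0.707 × 8 = 5.656 mm.
Total length L = 610 mm; A_we = 5.656 × 610 = 3450 mm².
F_nw = 0.6 F_EXX = 0.6 × 480 = 288 MPa.
φR_n = 0.75 × 288 × 3450 × 10⁻³ = 745.2 kN.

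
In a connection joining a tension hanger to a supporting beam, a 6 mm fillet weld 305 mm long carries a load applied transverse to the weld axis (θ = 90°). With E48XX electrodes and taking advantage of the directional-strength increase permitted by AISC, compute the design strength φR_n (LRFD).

E48XX → F_EXX = 480 MPa.
t_e = 0.707 × 6 = 4.242 mm; A_we = 4.242 × 305 = 1294 mm².
Directional factor: 1.0 + 0.5 sin^1.5(90°) = 1.5.
F_nw = 0.6 × 480 × 1.5 = 432 MPa.
φR_n = 0.75 × 432 × 1294 × 10⁻³ = 419.2 kN.

φR_n ≈ 419 kN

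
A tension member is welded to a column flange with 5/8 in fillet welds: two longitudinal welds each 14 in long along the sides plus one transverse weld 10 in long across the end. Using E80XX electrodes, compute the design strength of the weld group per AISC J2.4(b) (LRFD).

E80XX → F_EXX = 80 ksi.
t_e = 0.707 × 0.625 = 0.4419 in.
R_nwl = 0.6 × 80 × 0.4419 × 28 = 593.9 kip (longitudinal, 2 welds).
R_nwt = 0.6 × 80 × 0.4419 × 10 = 212.1 kip (transverse, base value).
(i) R_nwl + R_nwt = 806 kip; (ii) 0.85 R_nwl + 1.5 R_nwt = 822.9 kip.
R_n = max = 822.9 kip [governs: (ii)]; φR_n = 617.2 kip.

φR_n ≈ 617 kip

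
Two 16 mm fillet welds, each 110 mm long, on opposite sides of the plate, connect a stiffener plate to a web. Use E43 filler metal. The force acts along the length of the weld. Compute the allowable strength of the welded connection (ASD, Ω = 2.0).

E43XX → F_EXX = 430 MPa.
Effective throat t_e = 0.707 × 16 = 11.31 mm.
Total length L = 220 mm; A_we = 11.31 × 220 = 2489 mm².
F_nw = 0.6 F_EXX = 0.6 × 430 = 258 MPa.
R_n = 258 × 2489 × 10⁻³ = 642.1 kN; R_n/Ω = 642.1/2.0 = 321 kN.

R_n/Ω ≈ 321 kN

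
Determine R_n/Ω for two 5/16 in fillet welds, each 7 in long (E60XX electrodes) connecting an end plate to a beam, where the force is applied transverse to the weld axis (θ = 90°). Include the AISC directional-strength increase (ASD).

R_n/Ω ≈ 83.5 kip

E60XX → F_EXX = 60 ksi.
t_e = 0.707 × 0.3125 = 0.2209 in; A_we = 0.2209 × 14 = 3.093 in².
Directional factor: 1.0 + 0.5 sin^1.5(90°) = 1.5.
F_nw = 0.6 × 60 × 1.5 = 54 ksi.
R_n/Ω = (54 × 3.093) / 2.0 = 83.51 kip.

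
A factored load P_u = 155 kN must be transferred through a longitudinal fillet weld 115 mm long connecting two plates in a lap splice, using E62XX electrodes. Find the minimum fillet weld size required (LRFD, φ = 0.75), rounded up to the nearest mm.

w = 7 mm

E62XX → F_EXX = 620 MPa.
Total weld length L = 115 mm.
Required throat t_e = P_u / (φ × 0.6 F_EXX × L) = 155 / (0.75 × 0.6 × 620 × 115 × 10⁻³) = 4.831 mm.
Required leg w = t_e / 0.707 = 6.833 mm → use 7 mm.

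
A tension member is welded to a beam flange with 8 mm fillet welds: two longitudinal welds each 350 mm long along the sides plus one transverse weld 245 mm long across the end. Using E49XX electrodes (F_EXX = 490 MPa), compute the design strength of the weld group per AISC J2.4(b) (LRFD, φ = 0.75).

t_e = 0.707 × 8 = 5.656 mm.
R_nwl = 0.6 × 490 × 5.656 × 700 × 10⁻³ = 1164 kN (longitudinal, 2 welds).
R_nwt = 0.6 × 490 × 5.656 × 245 × 10⁻³ = 407.4 kN (transverse, base value).
(i) R_nwl + R_nwt = 1571 kN; (ii) 0.85 R_nwl + 1.5 R_nwt = 1601 kN.
R_n = max = 1601 kN [governs: (ii)]; φR_n = 1200 kN.

φR_n ≈ 1200 kN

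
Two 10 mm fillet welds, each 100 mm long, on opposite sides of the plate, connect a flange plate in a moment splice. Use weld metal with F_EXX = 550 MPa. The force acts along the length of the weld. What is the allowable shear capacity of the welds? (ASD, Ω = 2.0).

R_n/Ω ≈ 233 kN

Effective throat t_e = 0.707 × 10 = 7.07 mm.
Total length L = 200 mm; A_we = 7.07 × 200 = 1414 mm².
F_nw = 0.6 F_EXX = 0.6 × 550 = 330 MPa.
R_n = 330 × 1414 × 10⁻³ = 466.6 kN; R_n/Ω = 466.6/2.0 = 233.3 kN.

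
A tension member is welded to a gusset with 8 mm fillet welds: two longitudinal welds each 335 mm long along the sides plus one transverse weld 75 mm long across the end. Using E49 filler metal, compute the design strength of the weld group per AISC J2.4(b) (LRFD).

φR_n ≈ 929 kN

E49XX → F_EXX = 490 MPa.
t_e = 0.707 × 8 = 5.656 mm.
R_nwl = 0.6 × 490 × 5.656 × 670 × 10⁻³ = 1114 kN (longitudinal, 2 welds).
R_nwt = 0.6 × 490 × 5.656 × 75 × 10⁻³ = 124.7 kN (transverse, base value).
(i) R_nwl + R_nwt = 1239 kN; (ii) 0.85 R_nwl + 1.5 R_nwt = 1134 kN.
R_n = max = 1239 kN [governs: (i)]; φR_n = 929.1 kN.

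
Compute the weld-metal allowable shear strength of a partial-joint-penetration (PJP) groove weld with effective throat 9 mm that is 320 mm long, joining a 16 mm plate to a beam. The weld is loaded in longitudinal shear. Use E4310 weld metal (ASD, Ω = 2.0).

E43XX → F_EXX = 430 MPa.
Effective throat (given) t_e = 9 mm.
A_we = 9 × 320 = 2880 mm².
F_nw = 0.6 F_EXX = 258 MPa.
R_n/Ω = (258 × 2880) / 2.0 × 10⁻³ = 371.5 kN.

R_n/Ω ≈ 372 kN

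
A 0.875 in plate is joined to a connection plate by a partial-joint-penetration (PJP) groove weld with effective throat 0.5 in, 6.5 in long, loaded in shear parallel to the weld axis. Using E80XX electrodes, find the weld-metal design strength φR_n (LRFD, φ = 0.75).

E80XX → F_EXX = 80 ksi.
Effective throat (given) t_e = 0.5 in.
A_we = 0.5 × 6.5 = 3.25 in².
F_nw = 0.6 F_EXX = 48 ksi.
φR_n = 0.75 × 48 × 3.25 = 117 kip.

φR_n ≈ 117 kip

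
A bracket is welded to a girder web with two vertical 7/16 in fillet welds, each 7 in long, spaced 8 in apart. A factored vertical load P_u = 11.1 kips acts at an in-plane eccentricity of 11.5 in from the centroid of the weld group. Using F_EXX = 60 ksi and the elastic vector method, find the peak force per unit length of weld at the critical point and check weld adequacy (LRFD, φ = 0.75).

f_max ≈ 3.05 kip/in; adequate

Total weld length L_w = 14 in. Treat welds as unit-width lines.
Polar moment about centroid: J = 2[d³/12 + d(b/2)²] = 2[7³/12 + 7×4²] = 281.2 in³.
Direct shear f_v = P/L_w = 11.1 / 14 = 0.7929 kip/in (vertical).
Torsion M = P·e = 11.1 × 11.5 = 127.65 kip·in.
Critical point at (x, y) = (4, 3.5) from centroid. f_tx = M·y/J = 1.589 kip/in; f_ty = M·x/J = 1.816 kip/in.
Resultant f_max = √[f_tx² + (f_v + f_ty)²] = √[1.589² + (0.7929 + 1.816)²] = 3.055 kip/in.
Capacity per unit length: φr_n = 0.75 × 0.6 × 60 × (0.707 × 0.4375) = 8.351 kip/in.
3.055 ≤ 8.351 → adequate.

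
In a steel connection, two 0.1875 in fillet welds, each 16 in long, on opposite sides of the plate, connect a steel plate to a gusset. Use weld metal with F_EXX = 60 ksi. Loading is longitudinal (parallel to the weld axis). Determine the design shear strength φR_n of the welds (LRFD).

Effective throat t_e = 0.707 × 0.1875 = 0.1326 in.
Total length L = 32 in; A_we = 0.1326 × 32 = 4.242 in².
F_nw = 0.6 F_EXX = 0.6 × 60 = 36 ksi.
φR_n = 0.75 × 36 × 4.242 = 114.5 kips.

φR_n ≈ 115 kips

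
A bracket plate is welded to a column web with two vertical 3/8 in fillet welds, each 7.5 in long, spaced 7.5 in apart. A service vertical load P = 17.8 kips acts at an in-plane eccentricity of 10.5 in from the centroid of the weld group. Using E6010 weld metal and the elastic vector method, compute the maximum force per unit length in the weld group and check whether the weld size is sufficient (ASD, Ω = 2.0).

E60XX → F_EXX = 60 ksi.
Total weld length L_w = 15 in. Treat welds as unit-width lines.
Polar moment about centroid: J = 2[d³/12 + d(b/2)²] = 2[7.5³/12 + 7.5×3.75²] = 281.2 in³.
Direct shear f_v = P/L_w = 17.8 / 15 = 1.187 kip/in (vertical).
Torsion M = P·e = 17.8 × 10.5 = 186.9 kip·in.
Critical point at (x, y) = (3.75, 3.75) from centroid. f_tx = M·y/J = 2.492 kip/in; f_ty = M·x/J = 2.492 kip/in.
Resultant f_max = √[f_tx² + (f_v + f_ty)²] = √[2.492² + (1.187 + 2.492)²] = 4.443 kip/in.
Capacity per unit length: r_n/Ω = (1/2.0) × 0.6 × 60 × (0.707 × 0.375) = 4.772 kip/in.
4.443 ≤ 4.772 → adequate.

f_max ≈ 4.44 kip/in; adequate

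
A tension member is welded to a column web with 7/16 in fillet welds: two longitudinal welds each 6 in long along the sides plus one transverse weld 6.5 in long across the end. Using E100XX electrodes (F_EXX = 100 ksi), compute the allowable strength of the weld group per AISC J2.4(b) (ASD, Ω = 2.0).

R_n/Ω ≈ 185 kip

t_e = 0.707 × 0.4375 = 0.3093 in.
R_nwl = 0.6 × 100 × 0.3093 × 12 = 222.7 kip (longitudinal, 2 welds).
R_nwt = 0.6 × 100 × 0.3093 × 6.5 = 120.6 kip (transverse, base value).
(i) R_nwl + R_nwt = 343.3 kip; (ii) 0.85 R_nwl + 1.5 R_nwt = 370.2 kip.
R_n = max = 370.2 kip [governs: (ii)]; R_n/Ω = 185.1 kip.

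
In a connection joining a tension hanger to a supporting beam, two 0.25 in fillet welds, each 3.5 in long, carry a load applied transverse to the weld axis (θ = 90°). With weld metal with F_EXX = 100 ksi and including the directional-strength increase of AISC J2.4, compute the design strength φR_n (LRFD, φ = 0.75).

φR_n ≈ 83.5 kip

t_e = 0.707 × 0.25 = 0.1767 in; A_we = 0.1767 × 7 = 1.237 in².
Directional factor: 1.0 + 0.5 sin^1.5(90°) = 1.5.
F_nw = 0.6 × 100 × 1.5 = 90 ksi.
φR_n = 0.75 × 90 × 1.237 = 83.51 kip.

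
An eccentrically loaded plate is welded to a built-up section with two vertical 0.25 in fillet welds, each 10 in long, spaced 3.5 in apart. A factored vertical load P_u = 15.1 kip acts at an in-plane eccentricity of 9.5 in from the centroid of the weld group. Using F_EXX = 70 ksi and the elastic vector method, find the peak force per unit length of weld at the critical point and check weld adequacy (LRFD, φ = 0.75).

Total weld length L_w = 20 in. Treat welds as unit-width lines.
Polar moment about centroid: J = 2[d³/12 + d(b/2)²] = 2[10³/12 + 10×1.75²] = 227.9 in³.
Direct shear f_v = P/L_w = 15.1 / 20 = 0.755 kip/in (vertical).
Torsion M = P·e = 15.1 × 9.5 = 143.45 kip·in.
Critical point at (x, y) = (1.75, 5) from centroid. f_tx = M·y/J = 3.147 kip/in; f_ty = M·x/J = 1.101 kip/in.
Resultant f_max = √[f_tx² + (f_v + f_ty)²] = √[3.147² + (0.755 + 1.101)²] = 3.654 kip/in.
Capacity per unit length: φr_n = 0.75 × 0.6 × 70 × (0.707 × 0.25) = 5.568 kip/in.
3.654 ≤ 5.568 → adequate.

f_max ≈ 3.65 kip/in; adequate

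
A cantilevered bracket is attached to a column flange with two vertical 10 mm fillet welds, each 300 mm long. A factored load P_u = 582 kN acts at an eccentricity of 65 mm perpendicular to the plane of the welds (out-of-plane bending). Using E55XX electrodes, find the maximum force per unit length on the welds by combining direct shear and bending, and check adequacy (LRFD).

E55XX → F_EXX = 550 MPa.
L_w = 2 × 300 = 600 mm; section modulus (unit throat) S = 2 × L²/6 = 30000 mm².
Direct shear f_v = P/L_w = 582×10³/600 = 970 N/mm.
Moment M = P × e = 582×10³ × 65 = 37830000 N·mm; bending f_b = M/S = 1261 N/mm.
f_max = √(f_v² + f_b²) = √(970² + 1261²) = 1591 N/mm.
φr_n = 0.75 × 0.6 × 550 × (0.707 × 10) = 1750 N/mm → adequate.

f_max ≈ 1590 N/mm; adequate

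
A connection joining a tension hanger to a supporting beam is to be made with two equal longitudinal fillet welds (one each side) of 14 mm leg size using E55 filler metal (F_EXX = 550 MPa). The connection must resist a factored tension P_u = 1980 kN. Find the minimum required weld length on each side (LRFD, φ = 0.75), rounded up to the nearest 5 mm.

L = 405 mm on each side

Throat t_e = 0.707 × 14 = 9.898 mm.
φr_n = 0.75 × 0.6 × 550 × 9.898 × 10⁻³ = 2.45 kN/mm.
L_req = P_u / φr_n = 1980 / 2.45 = 808.2 mm total.
Per side: 808.2 / 2 = 404.1 mm.
Round up → use L = 405 mm on each side.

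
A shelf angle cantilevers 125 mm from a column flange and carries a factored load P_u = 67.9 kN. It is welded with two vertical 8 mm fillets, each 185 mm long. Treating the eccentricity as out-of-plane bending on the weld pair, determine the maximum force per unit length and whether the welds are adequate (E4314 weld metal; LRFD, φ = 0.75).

f_max ≈ 766 N/mm; adequate

E43XX → F_EXX = 430 MPa.
L_w = 2 × 185 = 370 mm; section modulus (unit throat) S = 2 × L²/6 = 11410 mm².
Direct shear f_v = P/L_w = 67.9×10³/370 = 183.5 N/mm.
Moment M = P × e = 67.9×10³ × 125 = 8487500 N·mm; bending f_b = M/S = 744 N/mm.
f_max = √(f_v² + f_b²) = √(183.5² + 744²) = 766.3 N/mm.
φr_n = 0.75 × 0.6 × 430 × (0.707 × 8) = 1094 N/mm → adequate.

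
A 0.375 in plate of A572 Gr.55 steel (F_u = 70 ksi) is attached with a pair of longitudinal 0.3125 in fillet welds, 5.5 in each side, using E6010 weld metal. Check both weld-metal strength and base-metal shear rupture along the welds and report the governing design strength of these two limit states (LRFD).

E60XX → F_EXX = 60 ksi.
t_e = 0.707 × 0.3125 = 0.2209 in; L = 11 in.
Weld metal: φR_n = 0.75 × 0.6 × 60 × 0.2209 × 11 = 65.62 kip.
Base metal (shear rupture): φR_n = 0.75 × 0.6 × 70 × 0.375 × 11 = 129.9 kip.
Governing: weld metal.

φR_n ≈ 65.6 kip (weld metal governs)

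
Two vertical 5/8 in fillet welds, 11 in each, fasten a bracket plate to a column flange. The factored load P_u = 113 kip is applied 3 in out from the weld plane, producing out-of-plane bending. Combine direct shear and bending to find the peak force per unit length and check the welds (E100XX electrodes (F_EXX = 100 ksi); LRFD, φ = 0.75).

L_w = 2 × 11 = 22 in; section modulus (unit throat) S = 2 × L²/6 = 40.33 in².
Direct shear f_v = P/L_w = 113/22 = 5.136 kip/in.
Moment M = P × e = 113 × 3 = 339 kip·in; bending f_b = M/S = 8.405 kip/in.
f_max = √(f_v² + f_b²) = √(5.136² + 8.405²) = 9.85 kip/in.
φr_n = 0.75 × 0.6 × 100 × (0.707 × 0.625) = 19.88 kip/in → adequate.

f_max ≈ 9.85 kip/in; adequate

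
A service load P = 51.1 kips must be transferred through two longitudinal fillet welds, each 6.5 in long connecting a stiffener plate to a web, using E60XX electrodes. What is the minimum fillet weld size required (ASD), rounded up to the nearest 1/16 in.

E60XX → F_EXX = 60 ksi.
Total weld length L = 13 in.
Required throat t_e = P × Ω / (0.6 F_EXX × L) = 51.1 × 2.0 / (0.6 × 60 × 13) = 0.2184 in.
Required leg w = t_e / 0.707 = 0.3089 in → use 5/16 in.

w = 5/16 in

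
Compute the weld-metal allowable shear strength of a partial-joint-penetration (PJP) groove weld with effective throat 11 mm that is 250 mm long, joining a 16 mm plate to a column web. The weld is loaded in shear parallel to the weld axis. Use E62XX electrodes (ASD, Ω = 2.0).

R_n/Ω ≈ 512 kN

E62XX → F_EXX = 620 MPa.
Effective throat (given) t_e = 11 mm.
A_we = 11 × 250 = 2750 mm².
F_nw = 0.6 F_EXX = 372 MPa.
R_n/Ω = (372 × 2750) / 2.0 × 10⁻³ = 511.5 kN.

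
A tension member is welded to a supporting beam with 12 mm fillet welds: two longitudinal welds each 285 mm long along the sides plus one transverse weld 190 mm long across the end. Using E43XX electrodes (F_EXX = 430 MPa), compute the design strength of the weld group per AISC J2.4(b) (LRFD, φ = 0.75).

t_e = 0.707 × 12 = 8.484 mm.
R_nwl = 0.6 × 430 × 8.484 × 570 × 10⁻³ = 1248 kN (longitudinal, 2 welds).
R_nwt = 0.6 × 430 × 8.484 × 190 × 10⁻³ = 415.9 kN (transverse, base value).
(i) R_nwl + R_nwt = 1664 kN; (ii) 0.85 R_nwl + 1.5 R_nwt = 1684 kN.
R_n = max = 1684 kN [governs: (ii)]; φR_n = 1263 kN.

φR_n ≈ 1260 kN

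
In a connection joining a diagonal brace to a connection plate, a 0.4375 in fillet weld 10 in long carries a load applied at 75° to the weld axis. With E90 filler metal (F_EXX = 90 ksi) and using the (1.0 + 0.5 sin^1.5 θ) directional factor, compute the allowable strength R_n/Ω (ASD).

t_e = 0.707 × 0.4375 = 0.3093 in; A_we = 0.3093 × 10 = 3.093 in².
Directional factor: 1.0 + 0.5 sin^1.5(75°) = 1.475.
F_nw = 0.6 × 90 × 1.475 = 79.63 ksi.
R_n/Ω = (79.63 × 3.093) / 2.0 = 123.2 kip.

R_n/Ω ≈ 123 kip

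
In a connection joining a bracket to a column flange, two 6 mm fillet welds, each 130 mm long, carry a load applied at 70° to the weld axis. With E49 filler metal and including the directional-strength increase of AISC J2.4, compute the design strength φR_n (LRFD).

φR_n ≈ 354 kN

E49XX → F_EXX = 490 MPa.
t_e = 0.707 × 6 = 4.242 mm; A_we = 4.242 × 260 = 1103 mm².
Directional factor: 1.0 + 0.5 sin^1.5(70°) = 1.455.
F_nw = 0.6 × 490 × 1.455 = 427.9 MPa.
φR_n = 0.75 × 427.9 × 1103 × 10⁻³ = 354 kN.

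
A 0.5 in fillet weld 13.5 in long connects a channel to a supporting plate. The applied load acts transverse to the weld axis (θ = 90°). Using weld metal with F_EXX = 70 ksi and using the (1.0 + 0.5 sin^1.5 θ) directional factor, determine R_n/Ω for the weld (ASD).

t_e = 0.707 × 0.5 = 0.3535 in; A_we = 0.3535 × 13.5 = 4.772 in².
Directional factor: 1.0 + 0.5 sin^1.5(90°) = 1.5.
F_nw = 0.6 × 70 × 1.5 = 63 ksi.
R_n/Ω = (63 × 4.772) / 2.0 = 150.3 kip.

R_n/Ω ≈ 150 kip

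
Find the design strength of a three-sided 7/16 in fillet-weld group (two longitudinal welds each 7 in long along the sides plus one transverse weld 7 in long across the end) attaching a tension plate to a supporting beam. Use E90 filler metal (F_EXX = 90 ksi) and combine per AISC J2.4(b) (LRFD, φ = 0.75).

t_e = 0.707 × 0.4375 = 0.3093 in.
R_nwl = 0.6 × 90 × 0.3093 × 14 = 233.8 kip (longitudinal, 2 welds).
R_nwt = 0.6 × 90 × 0.3093 × 7 = 116.9 kip (transverse, base value).
(i) R_nwl + R_nwt = 350.8 kip; (ii) 0.85 R_nwl + 1.5 R_nwt = 374.1 kip.
R_n = max = 374.1 kip [governs: (ii)]; φR_n = 280.6 kip.

φR_n ≈ 281 kip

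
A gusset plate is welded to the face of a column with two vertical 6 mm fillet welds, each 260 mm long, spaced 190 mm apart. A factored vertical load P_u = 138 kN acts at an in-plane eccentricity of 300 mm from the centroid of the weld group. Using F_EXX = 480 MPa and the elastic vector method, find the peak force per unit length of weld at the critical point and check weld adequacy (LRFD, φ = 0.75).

f_max ≈ 1050 N/mm; NOT adequate

Total weld length L_w = 520 mm. Treat welds as unit-width lines.
Polar moment about centroid: J = 2[d³/12 + d(b/2)²] = 2[260³/12 + 260×95²] = 7622000 mm³.
Direct shear f_v = P/L_w = 138×10³ / 520 = 265.4 N/mm (vertical).
Torsion M = P·e = 138×10³ × 300 = 41400000 N·mm.
Critical point at (x, y) = (95, 130) from centroid. f_tx = M·y/J = 706.1 N/mm; f_ty = M·x/J = 516 N/mm.
Resultant f_max = √[f_tx² + (f_v + f_ty)²] = √[706.1² + (265.4 + 516)²] = 1053 N/mm.
Capacity per unit length: φr_n = 0.75 × 0.6 × 480 × (0.707 × 6) = 916.3 N/mm.
1053 > 916.3 → NOT adequate.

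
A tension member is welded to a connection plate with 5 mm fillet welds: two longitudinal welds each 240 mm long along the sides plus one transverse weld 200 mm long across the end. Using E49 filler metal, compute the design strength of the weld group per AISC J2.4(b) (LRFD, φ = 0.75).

E49XX → F_EXX = 490 MPa.
t_e = 0.707 × 5 = 3.535 mm.
R_nwl = 0.6 × 490 × 3.535 × 480 × 10⁻³ = 498.9 kN (longitudinal, 2 welds).
R_nwt = 0.6 × 490 × 3.535 × 200 × 10⁻³ = 207.9 kN (transverse, base value).
(i) R_nwl + R_nwt = 706.7 kN; (ii) 0.85 R_nwl + 1.5 R_nwt = 735.8 kN.
R_n = max = 735.8 kN [governs: (ii)]; φR_n = 551.9 kN.

φR_n ≈ 552 kN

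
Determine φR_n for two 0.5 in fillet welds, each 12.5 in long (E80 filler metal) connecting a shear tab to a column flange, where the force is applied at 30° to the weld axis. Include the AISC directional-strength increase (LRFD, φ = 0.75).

E80XX → F_EXX = 80 ksi.
t_e = 0.707 × 0.5 = 0.3535 in; A_we = 0.3535 × 25 = 8.838 in².
Directional factor: 1.0 + 0.5 sin^1.5(30°) = 1.177.
F_nw = 0.6 × 80 × 1.177 = 56.49 ksi.
φR_n = 0.75 × 56.49 × 8.838 = 374.4 kips.

φR_n ≈ 374 kips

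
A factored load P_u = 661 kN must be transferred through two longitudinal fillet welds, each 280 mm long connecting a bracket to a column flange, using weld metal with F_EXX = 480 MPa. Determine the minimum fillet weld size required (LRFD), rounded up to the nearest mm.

w = 8 mm

Total weld length L = 560 mm.
Required throat t_e = P_u / (φ × 0.6 F_EXX × L) = 661 / (0.75 × 0.6 × 480 × 560 × 10⁻³) = 5.465 mm.
Required leg w = t_e / 0.707 = 7.729 mm → use 8 mm.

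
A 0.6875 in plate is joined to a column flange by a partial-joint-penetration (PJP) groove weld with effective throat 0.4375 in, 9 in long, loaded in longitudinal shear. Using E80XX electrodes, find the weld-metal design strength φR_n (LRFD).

φR_n ≈ 142 kip

E80XX → F_EXX = 80 ksi.
Effective throat (given) t_e = 0.4375 in.
A_we = 0.4375 × 9 = 3.938 in².
F_nw = 0.6 F_EXX = 48 ksi.
φR_n = 0.75 × 48 × 3.938 = 141.8 kip.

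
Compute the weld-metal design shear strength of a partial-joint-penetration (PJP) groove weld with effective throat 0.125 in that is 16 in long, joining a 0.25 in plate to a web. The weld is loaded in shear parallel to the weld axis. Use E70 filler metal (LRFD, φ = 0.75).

φR_n ≈ 63 kips

E70XX → F_EXX = 70 ksi.
Effective throat (given) t_e = 0.125 in.
A_we = 0.125 × 16 = 2 in².
F_nw = 0.6 F_EXX = 42 ksi.
φR_n = 0.75 × 42 × 2 = 63 kips.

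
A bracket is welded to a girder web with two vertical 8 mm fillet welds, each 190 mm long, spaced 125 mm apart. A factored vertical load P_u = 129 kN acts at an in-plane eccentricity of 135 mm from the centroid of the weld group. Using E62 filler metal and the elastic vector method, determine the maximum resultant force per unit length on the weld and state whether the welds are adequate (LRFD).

f_max ≈ 982 N/mm; adequate

E62XX → F_EXX = 620 MPa.
Total weld length L_w = 380 mm. Treat welds as unit-width lines.
Polar moment about centroid: J = 2[d³/12 + d(b/2)²] = 2[190³/12 + 190×62.5²] = 2628000 mm³.
Direct shear f_v = P/L_w = 129×10³ / 380 = 339.5 N/mm (vertical).
Torsion M = P·e = 129×10³ × 135 = 17415000 N·mm.
Critical point at (x, y) = (62.5, 95) from centroid. f_tx = M·y/J = 629.6 N/mm; f_ty = M·x/J = 414.2 N/mm.
Resultant f_max = √[f_tx² + (f_v + f_ty)²] = √[629.6² + (339.5 + 414.2)²] = 982.1 N/mm.
Capacity per unit length: φr_n = 0.75 × 0.6 × 620 × (0.707 × 8) = 1578 N/mm.
982.1 ≤ 1578 → adequate.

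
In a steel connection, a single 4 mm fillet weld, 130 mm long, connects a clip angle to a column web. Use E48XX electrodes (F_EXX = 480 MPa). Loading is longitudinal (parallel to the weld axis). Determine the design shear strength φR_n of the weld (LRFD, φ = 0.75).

φR_n ≈ 79.4 kN

Effective throat t_e = 0.707 × 4 = 2.828 mm.
Total length L = 130 mm; A_we = 2.828 × 130 = 367.6 mm².
F_nw = 0.6 F_EXX = 0.6 × 480 = 288 MPa.
φR_n = 0.75 × 288 × 367.6 × 10⁻³ = 79.41 kN.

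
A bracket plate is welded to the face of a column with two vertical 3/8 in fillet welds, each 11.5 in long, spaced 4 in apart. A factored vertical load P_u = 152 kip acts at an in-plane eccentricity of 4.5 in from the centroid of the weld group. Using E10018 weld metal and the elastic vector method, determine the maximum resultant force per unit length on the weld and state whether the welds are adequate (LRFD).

f_max ≈ 15.5 kip/in; NOT adequate

E100XX → F_EXX = 100 ksi.
Total weld length L_w = 23 in. Treat welds as unit-width lines.
Polar moment about centroid: J = 2[d³/12 + d(b/2)²] = 2[11.5³/12 + 11.5×2²] = 345.5 in³.
Direct shear f_v = P/L_w = 152 / 23 = 6.609 kip/in (vertical).
Torsion M = P·e = 152 × 4.5 = 684 kip·in.
Critical point at (x, y) = (2, 5.75) from centroid. f_tx = M·y/J = 11.38 kip/in; f_ty = M·x/J = 3.96 kip/in.
Resultant f_max = √[f_tx² + (f_v + f_ty)²] = √[11.38² + (6.609 + 3.96)²] = 15.53 kip/in.
Capacity per unit length: φr_n = 0.75 × 0.6 × 100 × (0.707 × 0.375) = 11.93 kip/in.
15.53 > 11.93 → NOT adequate.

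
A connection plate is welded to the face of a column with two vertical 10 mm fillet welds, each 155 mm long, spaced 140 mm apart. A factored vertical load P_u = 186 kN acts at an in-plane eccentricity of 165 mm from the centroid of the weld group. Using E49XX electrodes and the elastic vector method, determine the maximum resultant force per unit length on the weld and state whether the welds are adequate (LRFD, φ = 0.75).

E49XX → F_EXX = 490 MPa.
Total weld length L_w = 310 mm. Treat welds as unit-width lines.
Polar moment about centroid: J = 2[d³/12 + d(b/2)²] = 2[155³/12 + 155×70²] = 2140000 mm³.
Direct shear f_v = P/L_w = 186×10³ / 310 = 600 N/mm (vertical).
Torsion M = P·e = 186×10³ × 165 = 30690000 N·mm.
Critical point at (x, y) = (70, 77.5) from centroid. f_tx = M·y/J = 1112 N/mm; f_ty = M·x/J = 1004 N/mm.
Resultant f_max = √[f_tx² + (f_v + f_ty)²] = √[1112² + (600 + 1004)²] = 1952 N/mm.
Capacity per unit length: φr_n = 0.75 × 0.6 × 490 × (0.707 × 10) = 1559 N/mm.
1952 > 1559 → NOT adequate.

f_max ≈ 1950 N/mm; NOT adequate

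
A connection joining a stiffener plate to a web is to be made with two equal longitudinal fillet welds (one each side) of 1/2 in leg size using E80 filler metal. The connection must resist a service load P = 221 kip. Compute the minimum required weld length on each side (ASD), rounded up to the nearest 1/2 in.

E80XX → F_EXX = 80 ksi.
Throat t_e = 0.707 × 0.5 = 0.3535 in.
r_n/Ω = (0.6 × 80 × 0.3535) / 2.0 = 8.484 kip/in.
L_req = P / (r_n/Ω) = 221 / 8.484 = 26.05 in total.
Per side: 26.05 / 2 = 13.02 in.
Round up → use L = 13.5 in on each side.

L = 13.5 in on each side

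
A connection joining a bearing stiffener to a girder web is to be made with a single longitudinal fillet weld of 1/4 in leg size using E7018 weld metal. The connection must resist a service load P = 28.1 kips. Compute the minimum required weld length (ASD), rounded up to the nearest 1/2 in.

L = 8 in

E70XX → F_EXX = 70 ksi.
Throat t_e = 0.707 × 0.25 = 0.1767 in.
r_n/Ω = (0.6 × 70 × 0.1767) / 2.0 = 3.712 kip/in.
L_req = P / (r_n/Ω) = 28.1 / 3.712 = 7.571 in total.
Round up → use L = 8 in.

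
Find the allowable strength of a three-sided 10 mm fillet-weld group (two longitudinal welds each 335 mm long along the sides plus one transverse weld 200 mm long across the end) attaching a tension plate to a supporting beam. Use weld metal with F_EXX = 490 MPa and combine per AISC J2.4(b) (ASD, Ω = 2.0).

t_e = 0.707 × 10 = 7.07 mm.
R_nwl = 0.6 × 490 × 7.07 × 670 × 10⁻³ = 1393 kN (longitudinal, 2 welds).
R_nwt = 0.6 × 490 × 7.07 × 200 × 10⁻³ = 415.7 kN (transverse, base value).
(i) R_nwl + R_nwt = 1808 kN; (ii) 0.85 R_nwl + 1.5 R_nwt = 1807 kN.
R_n = max = 1808 kN [governs: (i)]; R_n/Ω = 904.2 kN.

R_n/Ω ≈ 904 kN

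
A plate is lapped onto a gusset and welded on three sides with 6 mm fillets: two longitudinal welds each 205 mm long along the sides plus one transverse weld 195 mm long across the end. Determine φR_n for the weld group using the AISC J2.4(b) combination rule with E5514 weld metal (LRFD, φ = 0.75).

E55XX → F_EXX = 550 MPa.
t_e = 0.707 × 6 = 4.242 mm.
R_nwl = 0.6 × 550 × 4.242 × 410 × 10⁻³ = 573.9 kN (longitudinal, 2 welds).
R_nwt = 0.6 × 550 × 4.242 × 195 × 10⁻³ = 273 kN (transverse, base value).
(i) R_nwl + R_nwt = 846.9 kN; (ii) 0.85 R_nwl + 1.5 R_nwt = 897.3 kN.
R_n = max = 897.3 kN [governs: (ii)]; φR_n = 673 kN.

φR_n ≈ 673 kN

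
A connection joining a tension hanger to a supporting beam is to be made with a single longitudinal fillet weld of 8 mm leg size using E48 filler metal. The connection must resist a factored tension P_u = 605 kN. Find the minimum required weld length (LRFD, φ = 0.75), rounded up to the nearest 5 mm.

L = 500 mm

E48XX → F_EXX = 480 MPa.
Throat t_e = 0.707 × 8 = 5.656 mm.
φr_n = 0.75 × 0.6 × 480 × 5.656 × 10⁻³ = 1.222 kN/mm.
L_req = P_u / φr_n = 605 / 1.222 = 495.2 mm total.
Round up → use L = 500 mm.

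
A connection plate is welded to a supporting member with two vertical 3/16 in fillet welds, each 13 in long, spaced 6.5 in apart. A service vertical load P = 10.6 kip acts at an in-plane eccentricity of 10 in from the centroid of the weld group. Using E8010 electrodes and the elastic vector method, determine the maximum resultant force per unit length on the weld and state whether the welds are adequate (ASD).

f_max ≈ 1.43 kip/in; adequate

E80XX → F_EXX = 80 ksi.
Total weld length L_w = 26 in. Treat welds as unit-width lines.
Polar moment about centroid: J = 2[d³/12 + d(b/2)²] = 2[13³/12 + 13×3.25²] = 640.8 in³.
Direct shear f_v = P/L_w = 10.6 / 26 = 0.4077 kip/in (vertical).
Torsion M = P·e = 10.6 × 10 = 106 kip·in.
Critical point at (x, y) = (3.25, 6.5) from centroid. f_tx = M·y/J = 1.075 kip/in; f_ty = M·x/J = 0.5376 kip/in.
Resultant f_max = √[f_tx² + (f_v + f_ty)²] = √[1.075² + (0.4077 + 0.5376)²] = 1.432 kip/in.
Capacity per unit length: r_n/Ω = (1/2.0) × 0.6 × 80 × (0.707 × 0.1875) = 3.181 kip/in.
1.432 ≤ 3.181 → adequate.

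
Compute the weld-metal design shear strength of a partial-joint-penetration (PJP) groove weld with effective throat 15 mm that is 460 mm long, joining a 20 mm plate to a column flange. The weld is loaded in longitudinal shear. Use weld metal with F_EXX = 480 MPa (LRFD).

Effective throat (given) t_e = 15 mm.
A_we = 15 × 460 = 6900 mm².
F_nw = 0.6 F_EXX = 288 MPa.
φR_n = 0.75 × 288 × 6900 × 10⁻³ = 1490 kN.

φR_n ≈ 1490 kN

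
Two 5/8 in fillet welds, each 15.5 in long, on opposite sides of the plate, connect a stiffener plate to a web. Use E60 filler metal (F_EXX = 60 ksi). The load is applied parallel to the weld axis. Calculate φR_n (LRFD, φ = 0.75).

φR_n ≈ 370 kips

Effective throat t_e = 0.707 × 0.625 = 0.4419 in.
Total length L = 31 in; A_we = 0.4419 × 31 = 13.7 in².
F_nw = 0.6 F_EXX = 0.6 × 60 = 36 ksi.
φR_n = 0.75 × 36 × 13.7 = 369.8 kips.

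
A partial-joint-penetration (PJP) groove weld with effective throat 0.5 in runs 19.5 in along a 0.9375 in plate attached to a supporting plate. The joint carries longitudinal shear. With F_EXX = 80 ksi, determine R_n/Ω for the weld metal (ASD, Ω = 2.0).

R_n/Ω ≈ 234 kips

Effective throat (given) t_e = 0.5 in.
A_we = 0.5 × 19.5 = 9.75 in².
F_nw = 0.6 F_EXX = 48 ksi.
R_n/Ω = (48 × 9.75) / 2.0 = 234 kips.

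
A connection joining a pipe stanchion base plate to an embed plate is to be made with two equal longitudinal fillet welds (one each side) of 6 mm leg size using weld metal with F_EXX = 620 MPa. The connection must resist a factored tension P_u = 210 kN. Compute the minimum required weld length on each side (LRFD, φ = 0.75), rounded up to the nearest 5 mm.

Throat t_e = 0.707 × 6 = 4.242 mm.
φr_n = 0.75 × 0.6 × 620 × 4.242 × 10⁻³ = 1.184 kN/mm.
L_req = P_u / φr_n = 210 / 1.184 = 177.4 mm total.
Per side: 177.4 / 2 = 88.72 mm.
Round up → use L = 90 mm on each side.

L = 90 mm on each side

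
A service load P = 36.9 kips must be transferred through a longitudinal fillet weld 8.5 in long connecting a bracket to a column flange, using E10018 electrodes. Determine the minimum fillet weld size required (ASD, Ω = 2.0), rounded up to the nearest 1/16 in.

E100XX → F_EXX = 100 ksi.
Total weld length L = 8.5 in.
Required throat t_e = P × Ω / (0.6 F_EXX × L) = 36.9 × 2.0 / (0.6 × 100 × 8.5) = 0.1447 in.
Required leg w = t_e / 0.707 = 0.2047 in → use 1/4 in.

w = 1/4 in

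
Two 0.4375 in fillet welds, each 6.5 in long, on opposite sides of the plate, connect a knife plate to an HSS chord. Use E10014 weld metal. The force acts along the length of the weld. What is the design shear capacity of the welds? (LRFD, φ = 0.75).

φR_n ≈ 181 kips

E100XX → F_EXX = 100 ksi.
Effective throat t_e = 0.707 × 0.4375 = 0.3093 in.
Total length L = 13 in; A_we = 0.3093 × 13 = 4.021 in².
F_nw = 0.6 F_EXX = 0.6 × 100 = 60 ksi.
φR_n = 0.75 × 60 × 4.021 = 180.9 kips.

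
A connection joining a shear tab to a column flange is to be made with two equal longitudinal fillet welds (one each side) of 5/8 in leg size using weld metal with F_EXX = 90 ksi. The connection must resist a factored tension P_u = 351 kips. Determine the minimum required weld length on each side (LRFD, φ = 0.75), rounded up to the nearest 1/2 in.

Throat t_e = 0.707 × 0.625 = 0.4419 in.
φr_n = 0.75 × 0.6 × 90 × 0.4419 = 17.9 kips/in.
L_req = P_u / φr_n = 351 / 17.9 = 19.61 in total.
Per side: 19.61 / 2 = 9.807 in.
Round up → use L = 10 in on each side.

L = 10 in on each side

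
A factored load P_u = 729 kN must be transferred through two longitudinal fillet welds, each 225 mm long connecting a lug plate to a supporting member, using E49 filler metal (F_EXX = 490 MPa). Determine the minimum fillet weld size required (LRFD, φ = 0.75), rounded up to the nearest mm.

w = 11 mm

Total weld length L = 450 mm.
Required throat t_e = P_u / (φ × 0.6 F_EXX × L) = 729 / (0.75 × 0.6 × 490 × 450 × 10⁻³) = 7.347 mm.
Required leg w = t_e / 0.707 = 10.39 mm → use 11 mm.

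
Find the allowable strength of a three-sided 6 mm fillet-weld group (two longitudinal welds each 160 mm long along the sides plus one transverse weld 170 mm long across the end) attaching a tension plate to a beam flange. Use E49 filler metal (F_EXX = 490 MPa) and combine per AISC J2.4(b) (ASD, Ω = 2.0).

t_e = 0.707 × 6 = 4.242 mm.
R_nwl = 0.6 × 490 × 4.242 × 320 × 10⁻³ = 399.1 kN (longitudinal, 2 welds).
R_nwt = 0.6 × 490 × 4.242 × 170 × 10⁻³ = 212 kN (transverse, base value).
(i) R_nwl + R_nwt = 611.1 kN; (ii) 0.85 R_nwl + 1.5 R_nwt = 657.2 kN.
R_n = max = 657.2 kN [governs: (ii)]; R_n/Ω = 328.6 kN.

R_n/Ω ≈ 329 kN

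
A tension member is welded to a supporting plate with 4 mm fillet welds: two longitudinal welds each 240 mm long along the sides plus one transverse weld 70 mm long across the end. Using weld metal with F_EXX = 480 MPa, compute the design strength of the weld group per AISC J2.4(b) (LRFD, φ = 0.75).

φR_n ≈ 336 kN

t_e = 0.707 × 4 = 2.828 mm.
R_nwl = 0.6 × 480 × 2.828 × 480 × 10⁻³ = 390.9 kN (longitudinal, 2 welds).
R_nwt = 0.6 × 480 × 2.828 × 70 × 10⁻³ = 57.01 kN (transverse, base value).
(i) R_nwl + R_nwt = 448 kN; (ii) 0.85 R_nwl + 1.5 R_nwt = 417.8 kN.
R_n = max = 448 kN [governs: (i)]; φR_n = 336 kN.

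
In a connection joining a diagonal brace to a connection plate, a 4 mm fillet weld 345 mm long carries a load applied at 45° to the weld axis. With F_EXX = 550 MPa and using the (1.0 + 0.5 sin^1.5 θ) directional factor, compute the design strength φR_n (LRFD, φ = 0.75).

t_e = 0.707 × 4 = 2.828 mm; A_we = 2.828 × 345 = 975.7 mm².
Directional factor: 1.0 + 0.5 sin^1.5(45°) = 1.297.
F_nw = 0.6 × 550 × 1.297 = 428.1 MPa.
φR_n = 0.75 × 428.1 × 975.7 × 10⁻³ = 313.3 kN.

φR_n ≈ 313 kN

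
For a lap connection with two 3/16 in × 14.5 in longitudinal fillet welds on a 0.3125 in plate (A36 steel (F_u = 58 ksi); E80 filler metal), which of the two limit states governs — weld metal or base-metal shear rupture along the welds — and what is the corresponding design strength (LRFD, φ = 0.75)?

φR_n ≈ 138 kip (weld metal governs)

E80XX → F_EXX = 80 ksi.
t_e = 0.707 × 0.1875 = 0.1326 in; L = 29 in.
Weld metal: φR_n = 0.75 × 0.6 × 80 × 0.1326 × 29 = 138.4 kip.
Base metal (shear rupture): φR_n = 0.75 × 0.6 × 58 × 0.3125 × 29 = 236.5 kip.
Governing: weld metal.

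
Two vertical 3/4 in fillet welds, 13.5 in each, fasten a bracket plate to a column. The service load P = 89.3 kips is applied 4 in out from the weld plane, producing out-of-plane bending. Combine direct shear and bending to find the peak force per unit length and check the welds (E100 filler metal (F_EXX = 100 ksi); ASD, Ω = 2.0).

f_max ≈ 6.75 kip/in; adequate

L_w = 2 × 13.5 = 27 in; section modulus (unit throat) S = 2 × L²/6 = 60.75 in².
Direct shear f_v = P/L_w = 89.3/27 = 3.307 kip/in.
Moment M = P × e = 89.3 × 4 = 357.2 kip·in; bending f_b = M/S = 5.88 kip/in.
f_max = √(f_v² + f_b²) = √(3.307² + 5.88²) = 6.746 kip/in.
r_n/Ω = (1/2.0) × 0.6 × 100 × (0.707 × 0.75) = 15.91 kip/in → adequate.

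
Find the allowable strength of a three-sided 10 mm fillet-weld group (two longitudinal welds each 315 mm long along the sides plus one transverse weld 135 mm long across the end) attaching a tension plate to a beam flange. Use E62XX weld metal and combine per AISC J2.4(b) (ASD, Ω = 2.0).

R_n/Ω ≈ 1010 kN

E62XX → F_EXX = 620 MPa.
t_e = 0.707 × 10 = 7.07 mm.
R_nwl = 0.6 × 620 × 7.07 × 630 × 10⁻³ = 1657 kN (longitudinal, 2 welds).
R_nwt = 0.6 × 620 × 7.07 × 135 × 10⁻³ = 355.1 kN (transverse, base value).
(i) R_nwl + R_nwt = 2012 kN; (ii) 0.85 R_nwl + 1.5 R_nwt = 1941 kN.
R_n = max = 2012 kN [governs: (i)]; R_n/Ω = 1006 kN.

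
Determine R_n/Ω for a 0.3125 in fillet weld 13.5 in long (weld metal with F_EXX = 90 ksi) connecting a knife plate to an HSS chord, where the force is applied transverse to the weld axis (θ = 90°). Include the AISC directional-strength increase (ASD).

t_e = 0.707 × 0.3125 = 0.2209 in; A_we = 0.2209 × 13.5 = 2.983 in².
Directional factor: 1.0 + 0.5 sin^1.5(90°) = 1.5.
F_nw = 0.6 × 90 × 1.5 = 81 ksi.
R_n/Ω = (81 × 2.983) / 2.0 = 120.8 kips.

R_n/Ω ≈ 121 kips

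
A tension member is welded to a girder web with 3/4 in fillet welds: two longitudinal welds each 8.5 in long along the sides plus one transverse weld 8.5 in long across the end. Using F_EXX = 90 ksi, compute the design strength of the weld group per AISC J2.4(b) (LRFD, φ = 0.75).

t_e = 0.707 × 0.75 = 0.5302 in.
R_nwl = 0.6 × 90 × 0.5302 × 17 = 486.8 kip (longitudinal, 2 welds).
R_nwt = 0.6 × 90 × 0.5302 × 8.5 = 243.4 kip (transverse, base value).
(i) R_nwl + R_nwt = 730.2 kip; (ii) 0.85 R_nwl + 1.5 R_nwt = 778.8 kip.
R_n = max = 778.8 kip [governs: (ii)]; φR_n = 584.1 kip.

φR_n ≈ 584 kip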